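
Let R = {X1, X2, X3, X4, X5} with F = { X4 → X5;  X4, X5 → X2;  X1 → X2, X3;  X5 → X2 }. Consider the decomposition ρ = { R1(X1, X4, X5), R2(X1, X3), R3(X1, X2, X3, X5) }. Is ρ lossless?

Yes

Chase test. Columns are X1, X2, X3, X4, X5; row i has aⱼ where attribute j ∈ Ri, else bᵢⱼ.
Initial tableau (one row per fragment):
  row 1: a1 b12 b13 a4 a5
  row 2: a1 b22 a3 b24 b25
  row 3: a1 a2 a3 b34 a5
Rows 1 and 2 agree on X1; apply X1→X2, X3 and equate their X2, X3 entries.
Rows 1 and 3 agree on X1; apply X1→X2, X3 and equate their X2, X3 entries.
Row 1 is now all distinguished symbols — the join is lossless.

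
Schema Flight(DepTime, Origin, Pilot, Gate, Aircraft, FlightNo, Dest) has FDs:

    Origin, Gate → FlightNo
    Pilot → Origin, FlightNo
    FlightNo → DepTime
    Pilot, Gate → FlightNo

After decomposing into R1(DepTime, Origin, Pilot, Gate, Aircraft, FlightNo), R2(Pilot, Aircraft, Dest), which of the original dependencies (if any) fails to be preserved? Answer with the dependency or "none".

none

Origin, Gate → FlightNo lies within R1.
Pilot → Origin, FlightNo lies within R1.
FlightNo → DepTime lies within R1.
Pilot, Gate → FlightNo lies within R1.
Every dependency is enforceable on the fragments, so the decomposition is dependency-preserving.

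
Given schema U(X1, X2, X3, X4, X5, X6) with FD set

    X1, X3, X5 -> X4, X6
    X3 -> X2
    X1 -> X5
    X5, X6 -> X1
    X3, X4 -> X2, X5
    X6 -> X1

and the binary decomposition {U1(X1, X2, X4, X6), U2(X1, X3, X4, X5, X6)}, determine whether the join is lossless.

No

Common attributes: U1 ∩ U2 = {X1, X4, X6}.
Closure of {X1, X4, X6}: X1 → X5 applies, adding X5. So (X1, X4, X6)⁺ = {X1, X4, X5, X6}.
The closure contains neither all of U1 = {X1, X2, X4, X6} nor all of U2 = {X1, X3, X4, X5, X6}, so the common attributes are not a superkey of either fragment. The join is lossy.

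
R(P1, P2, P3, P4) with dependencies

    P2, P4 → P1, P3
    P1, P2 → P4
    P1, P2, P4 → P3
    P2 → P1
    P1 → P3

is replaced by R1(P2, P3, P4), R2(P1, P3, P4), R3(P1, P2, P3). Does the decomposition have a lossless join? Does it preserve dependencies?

lossless and dependency-preserving

Lossless test (chase): Rows 1 and 3 agree on P2; apply P2→P1 and equate their P1 entries. Rows 1 and 3 agree on P1, P2; apply P1, P2→P4 and equate their P4 entries. Row 1 is now all distinguished symbols — the join is lossless.
Dependency preservation: P2, P4 → P1, P3; P1, P2 → P4; P1, P2, P4 → P3 are not contained in any single fragment, but the restricted closure of each left-hand side across the fragments still reaches the right-hand side; the remaining FDs each lie inside some fragment. All dependencies are preserved.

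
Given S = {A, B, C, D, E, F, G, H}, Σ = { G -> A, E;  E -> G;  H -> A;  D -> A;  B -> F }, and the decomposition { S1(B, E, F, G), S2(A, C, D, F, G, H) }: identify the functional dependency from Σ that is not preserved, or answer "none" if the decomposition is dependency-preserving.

none

G → A, E: restricted closure across fragments reaches A, E.
E → G lies within S1.
H → A lies within S2.
D → A lies within S2.
B → F lies within S1.
Every dependency is enforceable on the fragments, so the decomposition is dependency-preserving.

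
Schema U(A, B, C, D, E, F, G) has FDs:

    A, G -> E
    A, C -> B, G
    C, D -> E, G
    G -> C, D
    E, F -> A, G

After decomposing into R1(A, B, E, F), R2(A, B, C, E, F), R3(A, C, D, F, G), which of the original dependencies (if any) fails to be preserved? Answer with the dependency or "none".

Check C, D → E, G: no single fragment contains all of {C, D, E, G}, and the restricted closure of {C, D} across the fragments never reaches {E, G}.
A, G → E is preserved.
A, C → B, G is preserved.
G → C, D is preserved.
E, F → A, G is preserved.

C, D -> E, G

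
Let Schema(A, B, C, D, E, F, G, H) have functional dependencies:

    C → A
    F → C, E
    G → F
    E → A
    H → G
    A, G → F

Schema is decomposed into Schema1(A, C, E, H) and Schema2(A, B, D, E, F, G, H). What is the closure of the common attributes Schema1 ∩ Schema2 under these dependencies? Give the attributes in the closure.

A, C, E, F, G, H

Schema1 ∩ Schema2 = {A, E, H}.
H → G applies, adding G
A, G → F applies, adding F
F → C, E applies, adding C
Closure: {A, C, E, F, G, H}.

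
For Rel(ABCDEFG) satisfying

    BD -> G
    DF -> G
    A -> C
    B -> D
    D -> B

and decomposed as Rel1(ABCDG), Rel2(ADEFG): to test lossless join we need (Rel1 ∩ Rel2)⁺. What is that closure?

Rel1 ∩ Rel2 = {ADG}.
A → C applies, adding C
D → B applies, adding B
Closure: {ABCDG}.

ABCDG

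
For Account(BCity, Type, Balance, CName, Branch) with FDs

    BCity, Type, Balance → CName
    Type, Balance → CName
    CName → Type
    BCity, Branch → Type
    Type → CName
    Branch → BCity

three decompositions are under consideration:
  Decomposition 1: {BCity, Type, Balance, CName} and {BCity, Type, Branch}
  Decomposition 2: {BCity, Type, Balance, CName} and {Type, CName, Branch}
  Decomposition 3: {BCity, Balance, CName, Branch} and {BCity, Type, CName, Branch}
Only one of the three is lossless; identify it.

Decomposition 1: common = {BCity, Type}, closure = {BCity, Type, CName} → lossy.
Decomposition 2: common = {Type, CName}, closure = {Type, CName} → lossy.
Decomposition 3: common = {BCity, CName, Branch}, closure = {BCity, Type, CName, Branch} → lossless.

Decomposition 3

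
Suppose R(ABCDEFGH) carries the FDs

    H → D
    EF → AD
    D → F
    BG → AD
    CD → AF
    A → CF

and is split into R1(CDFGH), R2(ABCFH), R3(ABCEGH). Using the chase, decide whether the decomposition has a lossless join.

Chase test. Columns are ABCDEFGH; row i has aⱼ where attribute j ∈ Ri, else bᵢⱼ.
Initial tableau (one row per fragment):
  row 1: b11 b12 a3 a4 b15 a6 a7 a8
  row 2: a1 a2 a3 b24 b25 a6 b27 a8
  row 3: a1 a2 a3 b34 a5 b36 a7 a8
Rows 1 and 2 agree on H; apply H→D and equate their D entries.
Rows 1 and 3 agree on H; apply H→D and equate their D entries.
Rows 1 and 3 agree on D; apply D→F and equate their F entries.
Rows 1 and 2 agree on CD; apply CD→AF and equate their AF entries.
Row 3 is now all distinguished symbols — the join is lossless.

Yes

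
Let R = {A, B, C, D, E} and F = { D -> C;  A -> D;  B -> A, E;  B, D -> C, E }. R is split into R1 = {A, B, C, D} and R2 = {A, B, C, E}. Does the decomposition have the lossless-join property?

Yes

Common attributes: R1 ∩ R2 = {A, B, C}.
Closure of {A, B, C}: A → D applies, adding D; B → A, E applies, adding E. So (A, B, C)⁺ = {A, B, C, D, E}.
This closure contains every attribute of R1, so R1 ∩ R2 → R1. The join is lossless.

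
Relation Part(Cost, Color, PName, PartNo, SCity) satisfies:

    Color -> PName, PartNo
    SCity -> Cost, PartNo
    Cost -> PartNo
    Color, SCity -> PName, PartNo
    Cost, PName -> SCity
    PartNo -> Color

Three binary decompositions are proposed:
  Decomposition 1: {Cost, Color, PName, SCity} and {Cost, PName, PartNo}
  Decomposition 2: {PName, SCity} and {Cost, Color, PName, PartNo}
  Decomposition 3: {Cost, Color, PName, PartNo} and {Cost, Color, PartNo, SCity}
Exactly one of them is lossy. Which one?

Decomposition 2

Decomposition 1: common = {Cost, PName}, closure = {Cost, Color, PName, PartNo, SCity} → lossless.
Decomposition 2: common = {PName}, closure = {PName} → lossy.
Decomposition 3: common = {Cost, Color, PartNo}, closure = {Cost, Color, PName, PartNo, SCity} → lossless.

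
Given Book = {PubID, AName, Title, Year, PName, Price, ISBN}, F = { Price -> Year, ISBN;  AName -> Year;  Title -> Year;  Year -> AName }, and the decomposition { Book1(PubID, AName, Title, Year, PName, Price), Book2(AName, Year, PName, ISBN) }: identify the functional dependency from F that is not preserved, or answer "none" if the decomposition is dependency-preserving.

Price -> Year, ISBN

Check Price → Year, ISBN: no single fragment contains all of {Year, Price, ISBN}, and the restricted closure of {Price} across the fragments never reaches {Year, ISBN}.
AName → Year is preserved.
Title → Year is preserved.
Year → AName is preserved.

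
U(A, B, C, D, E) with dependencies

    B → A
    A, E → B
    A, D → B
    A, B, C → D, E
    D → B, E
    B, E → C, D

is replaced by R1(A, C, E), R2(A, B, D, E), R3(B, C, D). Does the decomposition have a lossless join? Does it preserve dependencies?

Lossless test (chase): Rows 2 and 3 agree on B; apply B→A and equate their A entries. Rows 1 and 2 agree on A, E; apply A, E→B and equate their B entries. Rows 1 and 3 agree on A, B, C; apply A, B, C→D, E and equate their D, E entries. Rows 1 and 2 agree on B, E; apply B, E→C, D and equate their C, D entries. Row 1 is now all distinguished symbols — the join is lossless.
Dependency preservation: A, B, C → D, E; B, E → C, D are not contained in any single fragment, but the restricted closure of each left-hand side across the fragments still reaches the right-hand side; the remaining FDs each lie inside some fragment. All dependencies are preserved.

lossless and dependency-preserving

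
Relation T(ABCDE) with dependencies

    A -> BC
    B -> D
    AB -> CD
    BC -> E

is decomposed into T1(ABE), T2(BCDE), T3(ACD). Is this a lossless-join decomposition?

Chase test. Columns are ABCDE; row i has aⱼ where attribute j ∈ Ti, else bᵢⱼ.
Initial tableau (one row per fragment):
  row 1: a1 a2 b13 b14 a5
  row 2: b21 a2 a3 a4 a5
  row 3: a1 b32 a3 a4 b35
Rows 1 and 3 agree on A; apply A→BC and equate their BC entries.
Rows 1 and 2 agree on B; apply B→D and equate their D entries.
Rows 1 and 3 agree on BC; apply BC→E and equate their E entries.
Row 1 is now all distinguished symbols — the join is lossless.

Yes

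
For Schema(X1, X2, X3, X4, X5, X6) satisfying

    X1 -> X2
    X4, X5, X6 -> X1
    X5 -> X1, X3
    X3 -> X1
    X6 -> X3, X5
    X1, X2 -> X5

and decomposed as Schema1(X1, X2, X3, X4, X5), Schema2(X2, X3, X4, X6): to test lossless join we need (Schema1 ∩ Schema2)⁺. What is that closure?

X1, X2, X3, X4, X5

Schema1 ∩ Schema2 = {X2, X3, X4}.
X3 → X1 applies, adding X1
X1, X2 → X5 applies, adding X5
Closure: {X1, X2, X3, X4, X5}.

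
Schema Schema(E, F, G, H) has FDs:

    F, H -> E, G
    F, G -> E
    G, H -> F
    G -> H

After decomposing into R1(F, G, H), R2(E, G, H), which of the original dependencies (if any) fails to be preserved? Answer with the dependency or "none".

F, H → E, G: restricted closure across fragments reaches E, G.
F, G → E: restricted closure across fragments reaches E.
G, H → F lies within R1.
G → H lies within R1.
Every dependency is enforceable on the fragments, so the decomposition is dependency-preserving.

none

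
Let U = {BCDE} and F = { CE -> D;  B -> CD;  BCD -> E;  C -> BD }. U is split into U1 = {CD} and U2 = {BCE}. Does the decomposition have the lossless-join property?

Common attributes: U1 ∩ U2 = {C}.
Closure of {C}: C → BD applies, adding BD; BCD → E applies, adding E. So (C)⁺ = {BCDE}.
This closure contains every attribute of U1, so U1 ∩ U2 → U1. The join is lossless.

Yes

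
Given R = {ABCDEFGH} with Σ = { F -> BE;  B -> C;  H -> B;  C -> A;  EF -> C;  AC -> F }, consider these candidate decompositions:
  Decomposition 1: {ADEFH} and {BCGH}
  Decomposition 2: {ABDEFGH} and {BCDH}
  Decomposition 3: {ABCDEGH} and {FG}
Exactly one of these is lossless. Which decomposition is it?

Decomposition 2

Decomposition 1: common = {H}, closure = {ABCEFH} → lossy.
Decomposition 2: common = {BDH}, closure = {ABCDEFH} → lossless.
Decomposition 3: common = {G}, closure = {G} → lossy.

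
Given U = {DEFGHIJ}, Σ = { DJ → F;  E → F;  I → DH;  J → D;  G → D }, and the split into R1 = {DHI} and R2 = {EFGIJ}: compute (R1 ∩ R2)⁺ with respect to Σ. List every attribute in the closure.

R1 ∩ R2 = {I}.
I → DH applies, adding DH
Closure: {DHI}.

DHI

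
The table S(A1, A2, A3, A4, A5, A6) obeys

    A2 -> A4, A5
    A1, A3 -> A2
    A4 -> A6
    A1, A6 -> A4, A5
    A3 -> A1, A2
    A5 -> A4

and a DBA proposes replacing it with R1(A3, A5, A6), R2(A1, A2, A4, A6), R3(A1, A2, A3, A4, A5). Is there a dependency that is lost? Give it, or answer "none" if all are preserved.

A2 → A4, A5 lies within R3.
A1, A3 → A2 lies within R3.
A4 → A6 lies within R2.
A1, A6 → A4, A5: restricted closure across fragments reaches A4, A5.
A3 → A1, A2 lies within R3.
A5 → A4 lies within R3.
Every dependency is enforceable on the fragments, so the decomposition is dependency-preserving.

none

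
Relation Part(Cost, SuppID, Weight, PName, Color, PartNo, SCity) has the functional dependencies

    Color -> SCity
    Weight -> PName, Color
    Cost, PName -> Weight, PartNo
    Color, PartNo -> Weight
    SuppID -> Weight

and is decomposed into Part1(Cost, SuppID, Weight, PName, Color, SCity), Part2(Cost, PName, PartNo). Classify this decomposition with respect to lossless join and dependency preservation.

lossless but not dependency-preserving

Lossless test: (Cost, PName)⁺ = {Cost, Weight, PName, Color, PartNo, SCity}, which contains all of one fragment — lossless.
Dependency preservation: the restricted closure of {Color, PartNo} across the fragments never reaches {Weight}, so Color, PartNo → Weight cannot be enforced without a join — not preserved.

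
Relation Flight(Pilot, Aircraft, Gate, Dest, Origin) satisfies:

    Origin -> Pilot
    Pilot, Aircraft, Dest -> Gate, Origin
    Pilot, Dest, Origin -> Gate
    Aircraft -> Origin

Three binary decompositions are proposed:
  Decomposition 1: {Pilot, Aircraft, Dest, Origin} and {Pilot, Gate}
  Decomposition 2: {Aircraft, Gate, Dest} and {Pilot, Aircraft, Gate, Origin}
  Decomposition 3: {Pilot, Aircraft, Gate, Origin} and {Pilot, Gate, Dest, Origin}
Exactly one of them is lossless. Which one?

Decomposition 2

Decomposition 1: common = {Pilot}, closure = {Pilot} → lossy.
Decomposition 2: common = {Aircraft, Gate}, closure = {Pilot, Aircraft, Gate, Origin} → lossless.
Decomposition 3: common = {Pilot, Gate, Origin}, closure = {Pilot, Gate, Origin} → lossy.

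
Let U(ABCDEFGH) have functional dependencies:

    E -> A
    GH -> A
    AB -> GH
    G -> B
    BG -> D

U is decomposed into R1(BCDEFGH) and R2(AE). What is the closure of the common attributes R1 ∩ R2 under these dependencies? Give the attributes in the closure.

AE

R1 ∩ R2 = {E}.
E → A applies, adding A
Closure: {AE}.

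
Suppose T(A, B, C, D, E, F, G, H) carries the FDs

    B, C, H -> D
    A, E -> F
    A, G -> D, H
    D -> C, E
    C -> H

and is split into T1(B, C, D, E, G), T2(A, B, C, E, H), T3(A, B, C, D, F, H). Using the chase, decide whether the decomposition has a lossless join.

Chase test. Columns are A, B, C, D, E, F, G, H; row i has aⱼ where attribute j ∈ Ti, else bᵢⱼ.
Initial tableau (one row per fragment):
  row 1: b11 a2 a3 a4 a5 b16 a7 b18
  row 2: a1 a2 a3 b24 a5 b26 b27 a8
  row 3: a1 a2 a3 a4 b35 a6 b37 a8
Rows 2 and 3 agree on B, C, H; apply B, C, H→D and equate their D entries.
Rows 1 and 3 agree on D; apply D→C, E and equate their C, E entries.
Rows 1 and 2 agree on C; apply C→H and equate their H entries.
Rows 2 and 3 agree on A, E; apply A, E→F and equate their F entries.
No row becomes fully distinguished — the join is lossy.

No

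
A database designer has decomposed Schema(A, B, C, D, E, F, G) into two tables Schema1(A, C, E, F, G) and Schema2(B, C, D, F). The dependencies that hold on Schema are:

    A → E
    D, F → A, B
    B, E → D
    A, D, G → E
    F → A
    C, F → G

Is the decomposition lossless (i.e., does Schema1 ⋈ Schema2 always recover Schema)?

Yes

Common attributes: Schema1 ∩ Schema2 = {C, F}.
Closure of {C, F}: F → A applies, adding A; C, F → G applies, adding G; A → E applies, adding E. So (C, F)⁺ = {A, C, E, F, G}.
This closure contains every attribute of Schema1, so Schema1 ∩ Schema2 → Schema1. The join is lossless.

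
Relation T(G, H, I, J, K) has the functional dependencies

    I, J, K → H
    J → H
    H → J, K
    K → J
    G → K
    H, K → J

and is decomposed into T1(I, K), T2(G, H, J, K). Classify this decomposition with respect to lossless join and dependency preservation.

lossy but dependency-preserving

Lossless test: (K)⁺ = {H, J, K}, which is a superkey of neither fragment — lossy.
Dependency preservation: I, J, K → H is not contained in any single fragment, but the restricted closure of its left-hand side across the fragments still reaches the right-hand side; the remaining FDs each lie inside some fragment. All dependencies are preserved.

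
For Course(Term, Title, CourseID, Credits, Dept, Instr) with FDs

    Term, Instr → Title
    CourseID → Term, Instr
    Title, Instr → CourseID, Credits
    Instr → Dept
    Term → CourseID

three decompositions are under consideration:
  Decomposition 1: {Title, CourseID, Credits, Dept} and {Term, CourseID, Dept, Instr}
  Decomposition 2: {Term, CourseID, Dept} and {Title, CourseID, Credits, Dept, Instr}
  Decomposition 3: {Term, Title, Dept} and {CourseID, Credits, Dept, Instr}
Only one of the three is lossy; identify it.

Decomposition 3

Decomposition 1: common = {CourseID, Dept}, closure = {Term, Title, CourseID, Credits, Dept, Instr} → lossless.
Decomposition 2: common = {CourseID, Dept}, closure = {Term, Title, CourseID, Credits, Dept, Instr} → lossless.
Decomposition 3: common = {Dept}, closure = {Dept} → lossy.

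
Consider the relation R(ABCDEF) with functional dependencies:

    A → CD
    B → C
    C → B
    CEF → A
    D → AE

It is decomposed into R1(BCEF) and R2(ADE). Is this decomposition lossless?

No

Common attributes: R1 ∩ R2 = {E}.
No dependency enlarges {E}, so (E)⁺ = {E}.
The closure contains neither all of R1 = {BCEF} nor all of R2 = {ADE}, so the common attributes are not a superkey of either fragment. The join is lossy.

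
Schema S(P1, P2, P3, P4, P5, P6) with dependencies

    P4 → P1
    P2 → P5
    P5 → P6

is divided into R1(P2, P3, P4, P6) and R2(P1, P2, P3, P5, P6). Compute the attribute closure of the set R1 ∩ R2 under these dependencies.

R1 ∩ R2 = {P2, P3, P6}.
P2 → P5 applies, adding P5
Closure: {P2, P3, P5, P6}.

P2, P3, P5, P6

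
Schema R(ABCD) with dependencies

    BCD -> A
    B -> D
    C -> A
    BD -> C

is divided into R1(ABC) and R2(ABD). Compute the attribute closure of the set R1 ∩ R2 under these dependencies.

ABCD

R1 ∩ R2 = {AB}.
B → D applies, adding D
BD → C applies, adding C
Closure: {ABCD}.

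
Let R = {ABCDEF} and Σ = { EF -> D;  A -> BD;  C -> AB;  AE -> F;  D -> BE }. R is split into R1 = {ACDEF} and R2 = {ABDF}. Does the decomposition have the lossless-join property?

Yes

Common attributes: R1 ∩ R2 = {ADF}.
Closure of {ADF}: A → BD applies, adding B; D → BE applies, adding E. So (ADF)⁺ = {ABDEF}.
This closure contains every attribute of R2, so R1 ∩ R2 → R2. The join is lossless.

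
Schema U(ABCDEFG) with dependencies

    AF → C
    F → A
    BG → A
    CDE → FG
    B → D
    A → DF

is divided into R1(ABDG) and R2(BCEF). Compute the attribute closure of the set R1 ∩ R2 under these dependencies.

BD

R1 ∩ R2 = {B}.
B → D applies, adding D
Closure: {BD}.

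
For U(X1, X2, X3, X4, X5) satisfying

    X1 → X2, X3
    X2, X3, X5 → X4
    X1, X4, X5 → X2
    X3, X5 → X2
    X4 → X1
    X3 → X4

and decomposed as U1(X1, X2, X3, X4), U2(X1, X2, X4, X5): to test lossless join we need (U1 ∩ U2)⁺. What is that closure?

X1, X2, X3, X4

U1 ∩ U2 = {X1, X2, X4}.
X1 → X2, X3 applies, adding X3
Closure: {X1, X2, X3, X4}.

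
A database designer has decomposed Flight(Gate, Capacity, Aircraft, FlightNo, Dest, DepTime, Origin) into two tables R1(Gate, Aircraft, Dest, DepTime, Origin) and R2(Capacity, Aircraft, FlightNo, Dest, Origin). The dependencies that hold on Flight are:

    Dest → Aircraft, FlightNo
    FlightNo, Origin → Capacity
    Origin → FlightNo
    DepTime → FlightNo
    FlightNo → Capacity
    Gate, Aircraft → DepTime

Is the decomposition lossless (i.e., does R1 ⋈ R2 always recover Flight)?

Common attributes: R1 ∩ R2 = {Aircraft, Dest, Origin}.
Closure of {Aircraft, Dest, Origin}: Dest → Aircraft, FlightNo applies, adding FlightNo; FlightNo, Origin → Capacity applies, adding Capacity. So (Aircraft, Dest, Origin)⁺ = {Capacity, Aircraft, FlightNo, Dest, Origin}.
This closure contains every attribute of R2, so R1 ∩ R2 → R2. The join is lossless.

Yes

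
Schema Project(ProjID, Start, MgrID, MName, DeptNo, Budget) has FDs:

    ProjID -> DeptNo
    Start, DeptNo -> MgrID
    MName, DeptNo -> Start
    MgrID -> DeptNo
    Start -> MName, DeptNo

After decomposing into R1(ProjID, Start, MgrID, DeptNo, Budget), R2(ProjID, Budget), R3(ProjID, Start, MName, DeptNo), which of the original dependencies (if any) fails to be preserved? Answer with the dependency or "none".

none

ProjID → DeptNo lies within R1.
Start, DeptNo → MgrID lies within R1.
MName, DeptNo → Start lies within R3.
MgrID → DeptNo lies within R1.
Start → MName, DeptNo lies within R3.
Every dependency is enforceable on the fragments, so the decomposition is dependency-preserving.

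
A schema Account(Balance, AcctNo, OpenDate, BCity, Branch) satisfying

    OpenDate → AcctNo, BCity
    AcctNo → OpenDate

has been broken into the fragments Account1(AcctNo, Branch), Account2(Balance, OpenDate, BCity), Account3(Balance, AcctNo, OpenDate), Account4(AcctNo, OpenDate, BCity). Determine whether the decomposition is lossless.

Chase test. Columns are Balance, AcctNo, OpenDate, BCity, Branch; row i has aⱼ where attribute j ∈ Accounti, else bᵢⱼ.
Initial tableau (one row per fragment):
  row 1: b11 a2 b13 b14 a5
  row 2: a1 b22 a3 a4 b25
  row 3: a1 a2 a3 b34 b35
  row 4: b41 a2 a3 a4 b45
Rows 2 and 3 agree on OpenDate; apply OpenDate→AcctNo, BCity and equate their AcctNo, BCity entries.
Rows 1 and 2 agree on AcctNo; apply AcctNo→OpenDate and equate their OpenDate entries.
Rows 1 and 2 agree on OpenDate; apply OpenDate→AcctNo, BCity and equate their AcctNo, BCity entries.
No row becomes fully distinguished — the join is lossy.

No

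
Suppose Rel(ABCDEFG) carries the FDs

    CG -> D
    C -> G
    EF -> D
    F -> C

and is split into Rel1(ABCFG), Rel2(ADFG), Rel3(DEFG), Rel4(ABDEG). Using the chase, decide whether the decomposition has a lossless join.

No

Chase test. Columns are ABCDEFG; row i has aⱼ where attribute j ∈ Reli, else bᵢⱼ.
Initial tableau (one row per fragment):
  row 1: a1 a2 a3 b14 b15 a6 a7
  row 2: a1 b22 b23 a4 b25 a6 a7
  row 3: b31 b32 b33 a4 a5 a6 a7
  row 4: a1 a2 b43 a4 a5 b46 a7
Rows 1 and 2 agree on F; apply F→C and equate their C entries.
Rows 1 and 3 agree on F; apply F→C and equate their C entries.
Rows 1 and 2 agree on CG; apply CG→D and equate their D entries.
No row becomes fully distinguished — the join is lossy.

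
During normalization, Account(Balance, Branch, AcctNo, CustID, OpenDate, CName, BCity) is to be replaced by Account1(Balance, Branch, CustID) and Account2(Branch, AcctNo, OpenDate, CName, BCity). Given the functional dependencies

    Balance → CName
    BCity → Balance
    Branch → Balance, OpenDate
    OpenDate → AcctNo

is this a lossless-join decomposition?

Common attributes: Account1 ∩ Account2 = {Branch}.
Closure of {Branch}: Branch → Balance, OpenDate applies, adding Balance, OpenDate; OpenDate → AcctNo applies, adding AcctNo; Balance → CName applies, adding CName. So (Branch)⁺ = {Balance, Branch, AcctNo, OpenDate, CName}.
The closure contains neither all of Account1 = {Balance, Branch, CustID} nor all of Account2 = {Branch, AcctNo, OpenDate, CName, BCity}, so the common attributes are not a superkey of either fragment. The join is lossy.

No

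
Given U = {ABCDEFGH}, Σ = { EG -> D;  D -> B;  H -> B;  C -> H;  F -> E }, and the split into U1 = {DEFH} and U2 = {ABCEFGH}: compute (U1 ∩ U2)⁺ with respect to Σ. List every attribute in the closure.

U1 ∩ U2 = {EFH}.
H → B applies, adding B
Closure: {BEFH}.

BEFH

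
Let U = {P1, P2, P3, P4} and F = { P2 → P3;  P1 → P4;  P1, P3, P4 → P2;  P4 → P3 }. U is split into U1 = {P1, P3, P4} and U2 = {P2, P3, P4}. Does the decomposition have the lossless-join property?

Common attributes: U1 ∩ U2 = {P3, P4}.
No dependency enlarges {P3, P4}, so (P3, P4)⁺ = {P3, P4}.
The closure contains neither all of U1 = {P1, P3, P4} nor all of U2 = {P2, P3, P4}, so the common attributes are not a superkey of either fragment. The join is lossy.

No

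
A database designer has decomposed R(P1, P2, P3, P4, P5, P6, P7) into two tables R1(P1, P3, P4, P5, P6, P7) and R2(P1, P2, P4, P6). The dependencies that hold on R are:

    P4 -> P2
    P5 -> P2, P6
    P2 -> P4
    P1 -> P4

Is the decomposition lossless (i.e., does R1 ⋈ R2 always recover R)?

Yes

Common attributes: R1 ∩ R2 = {P1, P4, P6}.
Closure of {P1, P4, P6}: P4 → P2 applies, adding P2. So (P1, P4, P6)⁺ = {P1, P2, P4, P6}.
This closure contains every attribute of R2, so R1 ∩ R2 → R2. The join is lossless.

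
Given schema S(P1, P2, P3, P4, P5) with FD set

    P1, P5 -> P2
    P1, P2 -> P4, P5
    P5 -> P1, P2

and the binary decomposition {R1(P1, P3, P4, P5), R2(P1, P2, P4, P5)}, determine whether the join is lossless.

Yes

Common attributes: R1 ∩ R2 = {P1, P4, P5}.
Closure of {P1, P4, P5}: P1, P5 → P2 applies, adding P2. So (P1, P4, P5)⁺ = {P1, P2, P4, P5}.
This closure contains every attribute of R2, so R1 ∩ R2 → R2. The join is lossless.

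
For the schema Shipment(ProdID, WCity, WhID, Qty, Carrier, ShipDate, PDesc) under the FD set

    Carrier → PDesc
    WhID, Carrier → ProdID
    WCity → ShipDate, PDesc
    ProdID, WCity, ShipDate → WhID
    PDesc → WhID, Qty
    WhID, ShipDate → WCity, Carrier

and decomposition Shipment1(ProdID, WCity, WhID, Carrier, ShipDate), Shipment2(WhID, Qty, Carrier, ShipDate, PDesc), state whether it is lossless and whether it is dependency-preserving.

lossless and dependency-preserving

Lossless test: (WhID, Carrier, ShipDate)⁺ = {ProdID, WCity, WhID, Qty, Carrier, ShipDate, PDesc}, which contains all of one fragment — lossless.
Dependency preservation: WCity → ShipDate, PDesc is not contained in any single fragment, but the restricted closure of its left-hand side across the fragments still reaches the right-hand side; the remaining FDs each lie inside some fragment. All dependencies are preserved.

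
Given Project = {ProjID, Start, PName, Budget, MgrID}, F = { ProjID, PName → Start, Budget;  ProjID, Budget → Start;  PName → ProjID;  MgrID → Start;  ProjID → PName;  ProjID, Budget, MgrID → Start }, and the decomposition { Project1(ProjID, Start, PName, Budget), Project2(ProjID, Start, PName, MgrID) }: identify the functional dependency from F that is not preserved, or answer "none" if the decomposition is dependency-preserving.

ProjID, PName → Start, Budget lies within Project1.
ProjID, Budget → Start lies within Project1.
PName → ProjID lies within Project1.
MgrID → Start lies within Project2.
ProjID → PName lies within Project1.
ProjID, Budget, MgrID → Start: restricted closure across fragments reaches Start.
Every dependency is enforceable on the fragments, so the decomposition is dependency-preserving.

none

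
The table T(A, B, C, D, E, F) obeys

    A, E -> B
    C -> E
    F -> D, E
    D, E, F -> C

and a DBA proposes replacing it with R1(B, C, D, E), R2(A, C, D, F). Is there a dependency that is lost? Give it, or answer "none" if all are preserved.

A, E -> B

Check A, E → B: no single fragment contains all of {A, B, E}, and the restricted closure of {A, E} across the fragments never reaches {B}.
C → E is preserved.
F → D, E is preserved.
D, E, F → C is preserved.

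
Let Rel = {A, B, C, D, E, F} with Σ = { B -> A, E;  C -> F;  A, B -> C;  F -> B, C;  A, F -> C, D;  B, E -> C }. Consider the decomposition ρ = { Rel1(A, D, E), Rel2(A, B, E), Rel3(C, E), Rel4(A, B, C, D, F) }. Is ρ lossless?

Chase test. Columns are A, B, C, D, E, F; row i has aⱼ where attribute j ∈ Reli, else bᵢⱼ.
Initial tableau (one row per fragment):
  row 1: a1 b12 b13 a4 a5 b16
  row 2: a1 a2 b23 b24 a5 b26
  row 3: b31 b32 a3 b34 a5 b36
  row 4: a1 a2 a3 a4 b45 a6
Rows 2 and 4 agree on B; apply B→A, E and equate their A, E entries.
Rows 3 and 4 agree on C; apply C→F and equate their F entries.
Rows 2 and 4 agree on A, B; apply A, B→C and equate their C entries.
Rows 3 and 4 agree on F; apply F→B, C and equate their B, C entries.
Rows 2 and 3 agree on B; apply B→A, E and equate their A, E entries.
Rows 2 and 3 agree on C; apply C→F and equate their F entries.
Rows 2 and 3 agree on A, F; apply A, F→C, D and equate their C, D entries.
Rows 2 and 4 agree on A, F; apply A, F→C, D and equate their C, D entries.
Row 2 is now all distinguished symbols — the join is lossless.

Yes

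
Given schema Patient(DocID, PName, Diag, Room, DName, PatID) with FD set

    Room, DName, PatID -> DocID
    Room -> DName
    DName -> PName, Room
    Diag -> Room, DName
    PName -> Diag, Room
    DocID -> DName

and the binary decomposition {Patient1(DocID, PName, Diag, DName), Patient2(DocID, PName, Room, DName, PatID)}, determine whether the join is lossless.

Yes

Common attributes: Patient1 ∩ Patient2 = {DocID, PName, DName}.
Closure of {DocID, PName, DName}: DName → PName, Room applies, adding Room; PName → Diag, Room applies, adding Diag. So (DocID, PName, DName)⁺ = {DocID, PName, Diag, Room, DName}.
This closure contains every attribute of Patient1, so Patient1 ∩ Patient2 → Patient1. The join is lossless.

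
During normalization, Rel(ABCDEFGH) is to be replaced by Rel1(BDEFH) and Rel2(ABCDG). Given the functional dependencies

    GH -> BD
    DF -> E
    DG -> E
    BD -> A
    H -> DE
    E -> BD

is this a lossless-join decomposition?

Common attributes: Rel1 ∩ Rel2 = {BD}.
Closure of {BD}: BD → A applies, adding A. So (BD)⁺ = {ABD}.
The closure contains neither all of Rel1 = {BDEFH} nor all of Rel2 = {ABCDG}, so the common attributes are not a superkey of either fragment. The join is lossy.

No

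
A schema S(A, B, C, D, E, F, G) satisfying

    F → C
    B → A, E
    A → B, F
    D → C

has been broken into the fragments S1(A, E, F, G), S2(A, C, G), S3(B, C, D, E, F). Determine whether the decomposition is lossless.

No

Chase test. Columns are A, B, C, D, E, F, G; row i has aⱼ where attribute j ∈ Si, else bᵢⱼ.
Initial tableau (one row per fragment):
  row 1: a1 b12 b13 b14 a5 a6 a7
  row 2: a1 b22 a3 b24 b25 b26 a7
  row 3: b31 a2 a3 a4 a5 a6 b37
Rows 1 and 3 agree on F; apply F→C and equate their C entries.
Rows 1 and 2 agree on A; apply A→B, F and equate their B, F entries.
Rows 1 and 2 agree on B; apply B→A, E and equate their A, E entries.
No row becomes fully distinguished — the join is lossy.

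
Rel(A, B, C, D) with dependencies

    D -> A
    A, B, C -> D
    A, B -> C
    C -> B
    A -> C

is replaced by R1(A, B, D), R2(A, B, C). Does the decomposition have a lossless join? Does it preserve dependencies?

lossless and dependency-preserving

Lossless test: (A, B)⁺ = {A, B, C, D}, which contains all of one fragment — lossless.
Dependency preservation: A, B, C → D is not contained in any single fragment, but the restricted closure of its left-hand side across the fragments still reaches the right-hand side; the remaining FDs each lie inside some fragment. All dependencies are preserved.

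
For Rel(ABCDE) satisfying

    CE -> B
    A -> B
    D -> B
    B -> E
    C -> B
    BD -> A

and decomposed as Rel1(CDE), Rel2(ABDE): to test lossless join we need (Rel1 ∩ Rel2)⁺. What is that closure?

Rel1 ∩ Rel2 = {DE}.
D → B applies, adding B
BD → A applies, adding A
Closure: {ABDE}.

ABDE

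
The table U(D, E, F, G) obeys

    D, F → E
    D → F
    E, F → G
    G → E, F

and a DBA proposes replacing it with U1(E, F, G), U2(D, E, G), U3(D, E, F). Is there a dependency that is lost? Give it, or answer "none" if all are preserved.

D, F → E lies within U3.
D → F lies within U3.
E, F → G lies within U1.
G → E, F lies within U1.
Every dependency is enforceable on the fragments, so the decomposition is dependency-preserving.

none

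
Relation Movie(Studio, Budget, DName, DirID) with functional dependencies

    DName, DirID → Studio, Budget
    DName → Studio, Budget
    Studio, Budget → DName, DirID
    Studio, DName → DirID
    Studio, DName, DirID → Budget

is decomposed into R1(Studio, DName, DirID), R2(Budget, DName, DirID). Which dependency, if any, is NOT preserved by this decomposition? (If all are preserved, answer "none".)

Check Studio, Budget → DName, DirID: no single fragment contains all of {Studio, Budget, DName, DirID}, and the restricted closure of {Studio, Budget} across the fragments never reaches {DName, DirID}.
DName, DirID → Studio, Budget is preserved.
DName → Studio, Budget is preserved.
Studio, DName → DirID is preserved.
Studio, DName, DirID → Budget is preserved.

Studio, Budget → DName, DirID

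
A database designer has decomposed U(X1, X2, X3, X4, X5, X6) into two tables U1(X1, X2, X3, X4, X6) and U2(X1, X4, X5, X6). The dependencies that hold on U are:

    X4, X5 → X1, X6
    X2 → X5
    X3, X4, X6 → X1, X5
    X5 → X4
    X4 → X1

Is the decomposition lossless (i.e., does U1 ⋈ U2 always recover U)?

Common attributes: U1 ∩ U2 = {X1, X4, X6}.
No dependency enlarges {X1, X4, X6}, so (X1, X4, X6)⁺ = {X1, X4, X6}.
The closure contains neither all of U1 = {X1, X2, X3, X4, X6} nor all of U2 = {X1, X4, X5, X6}, so the common attributes are not a superkey of either fragment. The join is lossy.

No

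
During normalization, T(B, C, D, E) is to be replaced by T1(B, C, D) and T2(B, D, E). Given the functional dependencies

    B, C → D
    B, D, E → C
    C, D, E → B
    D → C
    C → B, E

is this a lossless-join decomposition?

Yes

Common attributes: T1 ∩ T2 = {B, D}.
Closure of {B, D}: D → C applies, adding C; C → B, E applies, adding E. So (B, D)⁺ = {B, C, D, E}.
This closure contains every attribute of T1, so T1 ∩ T2 → T1. The join is lossless.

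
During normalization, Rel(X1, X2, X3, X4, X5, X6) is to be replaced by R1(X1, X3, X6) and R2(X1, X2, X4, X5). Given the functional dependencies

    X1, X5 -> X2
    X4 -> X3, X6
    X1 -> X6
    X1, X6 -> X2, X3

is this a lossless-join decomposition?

Yes

Common attributes: R1 ∩ R2 = {X1}.
Closure of {X1}: X1 → X6 applies, adding X6; X1, X6 → X2, X3 applies, adding X2, X3. So (X1)⁺ = {X1, X2, X3, X6}.
This closure contains every attribute of R1, so R1 ∩ R2 → R1. The join is lossless.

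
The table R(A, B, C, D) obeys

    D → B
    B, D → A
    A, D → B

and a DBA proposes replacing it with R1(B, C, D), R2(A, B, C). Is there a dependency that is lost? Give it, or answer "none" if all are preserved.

B, D → A

Check B, D → A: no single fragment contains all of {A, B, D}, and the restricted closure of {B, D} across the fragments never reaches {A}.
D → B is preserved.
A, D → B is preserved.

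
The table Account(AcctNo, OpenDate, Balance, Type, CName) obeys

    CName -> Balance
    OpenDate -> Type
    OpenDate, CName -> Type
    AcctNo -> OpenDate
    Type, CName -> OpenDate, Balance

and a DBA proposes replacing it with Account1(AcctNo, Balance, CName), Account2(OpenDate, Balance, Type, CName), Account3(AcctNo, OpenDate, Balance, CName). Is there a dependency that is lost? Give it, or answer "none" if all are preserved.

none

CName → Balance lies within Account1.
OpenDate → Type lies within Account2.
OpenDate, CName → Type lies within Account2.
AcctNo → OpenDate lies within Account3.
Type, CName → OpenDate, Balance lies within Account2.
Every dependency is enforceable on the fragments, so the decomposition is dependency-preserving.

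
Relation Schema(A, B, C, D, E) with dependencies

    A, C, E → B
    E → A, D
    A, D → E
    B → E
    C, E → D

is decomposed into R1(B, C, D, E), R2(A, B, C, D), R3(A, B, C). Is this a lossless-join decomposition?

Yes

Chase test. Columns are A, B, C, D, E; row i has aⱼ where attribute j ∈ Ri, else bᵢⱼ.
Initial tableau (one row per fragment):
  row 1: b11 a2 a3 a4 a5
  row 2: a1 a2 a3 a4 b25
  row 3: a1 a2 a3 b34 b35
Rows 1 and 2 agree on B; apply B→E and equate their E entries.
Rows 1 and 3 agree on B; apply B→E and equate their E entries.
Rows 1 and 3 agree on C, E; apply C, E→D and equate their D entries.
Rows 1 and 2 agree on E; apply E→A, D and equate their A, D entries.
Row 1 is now all distinguished symbols — the join is lossless.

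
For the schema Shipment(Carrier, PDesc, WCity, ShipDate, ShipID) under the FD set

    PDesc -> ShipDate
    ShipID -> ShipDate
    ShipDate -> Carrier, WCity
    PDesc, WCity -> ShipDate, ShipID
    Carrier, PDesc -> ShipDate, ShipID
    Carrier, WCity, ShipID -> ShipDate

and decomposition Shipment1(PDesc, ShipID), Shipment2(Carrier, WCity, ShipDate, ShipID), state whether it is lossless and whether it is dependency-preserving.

lossless and dependency-preserving

Lossless test: (ShipID)⁺ = {Carrier, WCity, ShipDate, ShipID}, which contains all of one fragment — lossless.
Dependency preservation: PDesc → ShipDate; PDesc, WCity → ShipDate, ShipID; Carrier, PDesc → ShipDate, ShipID are not contained in any single fragment, but the restricted closure of each left-hand side across the fragments still reaches the right-hand side; the remaining FDs each lie inside some fragment. All dependencies are preserved.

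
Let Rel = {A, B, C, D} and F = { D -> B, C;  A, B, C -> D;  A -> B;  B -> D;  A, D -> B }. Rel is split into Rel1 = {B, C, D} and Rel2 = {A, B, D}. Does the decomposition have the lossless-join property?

Common attributes: Rel1 ∩ Rel2 = {B, D}.
Closure of {B, D}: D → B, C applies, adding C. So (B, D)⁺ = {B, C, D}.
This closure contains every attribute of Rel1, so Rel1 ∩ Rel2 → Rel1. The join is lossless.

Yes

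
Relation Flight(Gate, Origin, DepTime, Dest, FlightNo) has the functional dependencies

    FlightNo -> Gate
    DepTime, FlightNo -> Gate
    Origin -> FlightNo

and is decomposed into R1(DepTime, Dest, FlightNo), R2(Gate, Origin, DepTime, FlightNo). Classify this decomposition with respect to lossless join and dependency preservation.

Lossless test: (DepTime, FlightNo)⁺ = {Gate, DepTime, FlightNo}, which is a superkey of neither fragment — lossy.
Dependency preservation: every FD's attributes lie within a single fragment, so each can be enforced locally — preserved.

lossy but dependency-preserving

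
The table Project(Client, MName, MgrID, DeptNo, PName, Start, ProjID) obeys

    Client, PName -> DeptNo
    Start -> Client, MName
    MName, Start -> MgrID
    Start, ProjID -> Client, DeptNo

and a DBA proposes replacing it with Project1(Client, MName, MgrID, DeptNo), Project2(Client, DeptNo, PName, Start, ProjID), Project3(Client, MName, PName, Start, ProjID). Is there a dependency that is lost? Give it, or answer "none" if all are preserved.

MName, Start -> MgrID

Check MName, Start → MgrID: no single fragment contains all of {MName, MgrID, Start}, and the restricted closure of {MName, Start} across the fragments never reaches {MgrID}.
Client, PName → DeptNo is preserved.
Start → Client, MName is preserved.
Start, ProjID → Client, DeptNo is preserved.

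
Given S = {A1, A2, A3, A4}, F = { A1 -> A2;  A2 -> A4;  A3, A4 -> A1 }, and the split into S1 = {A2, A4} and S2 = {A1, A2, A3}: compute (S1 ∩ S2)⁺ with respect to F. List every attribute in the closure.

A2, A4

S1 ∩ S2 = {A2}.
A2 → A4 applies, adding A4
Closure: {A2, A4}.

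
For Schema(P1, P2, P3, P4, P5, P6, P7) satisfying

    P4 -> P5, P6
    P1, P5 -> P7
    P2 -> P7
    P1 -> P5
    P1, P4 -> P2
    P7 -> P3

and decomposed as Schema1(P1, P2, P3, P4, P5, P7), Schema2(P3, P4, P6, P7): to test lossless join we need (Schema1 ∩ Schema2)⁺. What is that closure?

P3, P4, P5, P6, P7

Schema1 ∩ Schema2 = {P3, P4, P7}.
P4 → P5, P6 applies, adding P5, P6
Closure: {P3, P4, P5, P6, P7}.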